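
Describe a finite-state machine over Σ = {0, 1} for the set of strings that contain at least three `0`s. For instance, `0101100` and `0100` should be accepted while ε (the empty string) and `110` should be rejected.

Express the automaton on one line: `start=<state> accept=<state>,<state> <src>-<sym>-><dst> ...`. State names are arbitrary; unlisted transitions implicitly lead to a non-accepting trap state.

start=q0 accept=q3,q4 q0-0->q1 q0-1->q0 q1-0->q2 q1-1->q1 q2-0->q3 q2-1->q2 q3-0->q4 q3-1->q3 q4-0->q4 q4-1->q4

Only the number of `0`s matters, and only up to 4. Make a chain q0 → q1 → q2 → q3 → q4 advanced by each `0` (with q4 absorbing); every other symbol self-loops. The accepting set is {q3, q4}.
With 5 states:
        0   1  
>  q0   q1  q0 
   q1   q2  q1 
   q2   q3  q2 
 * q3   q4  q3 
 * q4   q4  q4 
(> = start, * = accepting)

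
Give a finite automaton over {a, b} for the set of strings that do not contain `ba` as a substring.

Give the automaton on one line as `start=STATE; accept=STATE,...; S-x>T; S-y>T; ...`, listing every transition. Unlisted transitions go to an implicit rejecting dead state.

Track partial matches of the forbidden pattern `ba`. State s2 is a dead state reached once `ba` has occurred; every other state accepts. s0 means no part of `ba` is currently matched.
A 3-state machine:
        a   b  
>* s0   s0  s1 
 * s1   s2  s1 
   s2   s2  s2 
(> = start, * = accepting)

start=s0; accept=s0,s1; s0-a>s0; s0-b>s1; s1-a>s2; s1-b>s1; s2-a>s2; s2-b>s2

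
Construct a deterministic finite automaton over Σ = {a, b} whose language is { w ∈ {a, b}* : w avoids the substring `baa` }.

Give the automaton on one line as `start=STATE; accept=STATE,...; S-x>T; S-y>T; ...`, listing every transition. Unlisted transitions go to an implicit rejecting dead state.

start=q0; accept=q0,q1,q2; q0-a>q0; q0-b>q1; q1-a>q2; q1-b>q1; q2-a>q3; q2-b>q1; q3-a>q3; q3-b>q3

This is the complement of 'contains `baa`'. Use the same substring-matching states — q0 through q3 holding how much of `baa` has just been matched — but flip the accepting set: everything except the trap q3 accepts.
With 4 states:
        a   b  
>* q0   q0  q1 
 * q1   q2  q1 
 * q2   q3  q1 
   q3   q3  q3 
(> = start, * = accepting)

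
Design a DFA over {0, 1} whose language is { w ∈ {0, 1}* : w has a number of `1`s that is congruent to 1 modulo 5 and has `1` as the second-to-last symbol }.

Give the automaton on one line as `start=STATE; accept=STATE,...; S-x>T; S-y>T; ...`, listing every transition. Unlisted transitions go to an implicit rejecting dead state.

Build one automaton per condition and run them in lockstep. One (5 states) tracks the count of `1`s modulo 5; the other (7 states) tracks the last 2 symbols read. Each combined state is a pair, one component from each; accept when both components accept. Equivalent product states are then merged.
        0   1  
>  q0   q0  q1 
   q1   q2  q3 
 * q2   q4  q3 
   q3   q3  q5 
   q4   q4  q3 
   q5   q5  q6 
   q6   q6  q7 
   q7   q0  q8 
 * q8   q2  q3 
(> = start, * = accepting)

start=q0; accept=q2,q8; q0-0>q0; q0-1>q1; q1-0>q2; q1-1>q3; q2-0>q4; q2-1>q3; q3-0>q3; q3-1>q5; q4-0>q4; q4-1>q3; q5-0>q5; q5-1>q6; q6-0>q6; q6-1>q7; q7-0>q0; q7-1>q8; q8-0>q2; q8-1>q3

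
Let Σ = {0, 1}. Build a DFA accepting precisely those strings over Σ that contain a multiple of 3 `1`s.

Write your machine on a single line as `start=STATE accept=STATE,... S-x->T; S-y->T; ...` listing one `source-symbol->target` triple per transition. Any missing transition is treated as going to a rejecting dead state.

start=s0; accept=s0; s0-0->s0; s0-1->s1; s1-0->s1; s1-1->s2; s2-0->s2; s2-1->s0

The only thing that matters is how many `1`s have appeared, reduced mod 3. Use one state per residue: s0 for 0, …, s2 for 2. Reading `1` moves to the next residue; anything else stays put. s0 is accepting.
A 3-state machine:
        0   1  
>* s0   s0  s1 
   s1   s1  s2 
   s2   s2  s0 
(> = start, * = accepting)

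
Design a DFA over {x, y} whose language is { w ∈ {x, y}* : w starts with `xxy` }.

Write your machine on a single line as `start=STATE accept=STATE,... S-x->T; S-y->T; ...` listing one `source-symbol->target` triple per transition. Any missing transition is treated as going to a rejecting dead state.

Walk along `xxy` while the input agrees: from s0 take `x` to s1, and so on. Any deviation drops to the rejecting sink s4. Once s3 is reached the prefix is confirmed and every continuation is accepted.
With 5 states:
        x   y  
>  s0   s1  s4 
   s1   s2  s4 
   s2   s4  s3 
 * s3   s3  s3 
   s4   s4  s4 
(> = start, * = accepting)

start=s0; accept=s3; s0-x->s1; s0-y->s4; s1-x->s2; s1-y->s4; s2-x->s4; s2-y->s3; s3-x->s3; s3-y->s3; s4-x->s4; s4-y->s4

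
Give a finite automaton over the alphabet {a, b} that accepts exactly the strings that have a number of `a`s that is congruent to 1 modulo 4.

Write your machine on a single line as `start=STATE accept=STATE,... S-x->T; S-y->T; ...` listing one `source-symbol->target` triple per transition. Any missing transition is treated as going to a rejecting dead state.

Keep the running count of `a`s modulo 4: each `a` advances along the cycle s0 → s1 → s2 → s3 → s0 while other symbols loop. Accept at s1.
4 states suffice.
        a   b  
>  s0   s1  s0 
 * s1   s2  s1 
   s2   s3  s2 
   s3   s0  s3 
(> = start, * = accepting)

start=s0; accept=s1; s0-a->s1; s0-b->s0; s1-a->s2; s1-b->s1; s2-a->s3; s2-b->s2; s3-a->s0; s3-b->s3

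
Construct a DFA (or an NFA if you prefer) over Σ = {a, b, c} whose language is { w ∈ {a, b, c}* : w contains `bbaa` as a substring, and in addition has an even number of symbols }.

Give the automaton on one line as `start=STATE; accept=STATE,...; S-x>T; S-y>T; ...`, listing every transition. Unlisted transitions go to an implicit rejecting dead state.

Handle the two conditions separately and then intersect. One (5 states) tracks whether and how much of `bbaa` has been seen; the other (2 states) tracks the input length modulo 2. Each combined state is a pair, one component from each; accept when both components accept.
        a   b   c  
>  S0   S1  S2  S1 
   S1   S0  S3  S0 
   S2   S0  S4  S0 
   S3   S1  S5  S1 
   S4   S6  S5  S1 
   S5   S7  S4  S0 
   S6   S8  S3  S0 
   S7   S9  S2  S1 
 * S8   S9  S9  S9 
   S9   S8  S8  S8 
(> = start, * = accepting)

start=S0; accept=S8; S0-a>S1; S0-b>S2; S0-c>S1; S1-a>S0; S1-b>S3; S1-c>S0; S2-a>S0; S2-b>S4; S2-c>S0; S3-a>S1; S3-b>S5; S3-c>S1; S4-a>S6; S4-b>S5; S4-c>S1; S5-a>S7; S5-b>S4; S5-c>S0; S6-a>S8; S6-b>S3; S6-c>S0; S7-a>S9; S7-b>S2; S7-c>S1; S8-a>S9; S8-b>S9; S8-c>S9; S9-a>S8; S9-b>S8; S9-c>S8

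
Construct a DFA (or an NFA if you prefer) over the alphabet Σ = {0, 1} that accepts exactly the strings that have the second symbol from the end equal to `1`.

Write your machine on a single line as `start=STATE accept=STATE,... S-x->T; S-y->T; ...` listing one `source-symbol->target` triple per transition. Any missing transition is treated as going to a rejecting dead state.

start=A; accept=F,G; A-0->B; A-1->C; B-0->D; B-1->E; C-0->F; C-1->G; D-0->D; D-1->E; E-0->F; E-1->G; F-0->D; F-1->E; G-0->F; G-1->G

A DFA must remember the last 2 symbols (since which symbol is second-to-last isn't known until the input ends). Use one state per possible window of the last ≤2 symbols; accept from those whose window starts with `1`.
A 7-state machine:
       0  1 
>  A   B  C 
   B   D  E 
   C   F  G 
   D   D  E 
   E   F  G 
 * F   D  E 
 * G   F  G 
(> = start, * = accepting)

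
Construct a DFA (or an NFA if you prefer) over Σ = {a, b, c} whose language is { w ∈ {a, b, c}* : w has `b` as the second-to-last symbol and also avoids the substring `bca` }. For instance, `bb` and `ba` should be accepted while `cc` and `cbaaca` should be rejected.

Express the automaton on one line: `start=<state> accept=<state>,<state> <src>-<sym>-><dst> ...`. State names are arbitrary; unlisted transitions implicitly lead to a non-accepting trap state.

start=q0 accept=q2,q3,q4 q0-a->q0 q0-b->q1 q0-c->q0 q1-a->q2 q1-b->q3 q1-c->q4 q2-a->q0 q2-b->q1 q2-c->q0 q3-a->q2 q3-b->q3 q3-c->q4 q4-a->q5 q4-b->q1 q4-c->q0 q5-a->q5 q5-b->q5 q5-c->q5

Build one automaton per condition and run them in lockstep. The first has 13 states tracking the last 2 symbols read; the second has 4 states tracking partial matches of the forbidden pattern `bca`. A product state is a pair (one from each), accepting exactly when both do. Equivalent product states are then merged.
        a   b   c  
>  q0   q0  q1  q0 
   q1   q2  q3  q4 
 * q2   q0  q1  q0 
 * q3   q2  q3  q4 
 * q4   q5  q1  q0 
   q5   q5  q5  q5 
(> = start, * = accepting)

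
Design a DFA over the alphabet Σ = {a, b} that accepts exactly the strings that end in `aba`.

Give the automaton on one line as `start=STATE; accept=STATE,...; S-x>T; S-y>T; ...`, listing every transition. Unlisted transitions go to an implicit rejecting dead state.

Remember how much of `aba` the current input suffix matches. State S0 means no match yet; S1 means the last symbol is `a`; S2 means the last 2 symbols are `ab`; S3 means the last 3 symbols are `aba`. Only S3 accepts. On a mismatch, fall back to the longest proper suffix that is still a prefix of `aba`.
A 4-state machine:
        a   b  
>  S0   S1  S0 
   S1   S1  S2 
   S2   S3  S0 
 * S3   S1  S2 
(> = start, * = accepting)

start=S0; accept=S3; S0-a>S1; S0-b>S0; S1-a>S1; S1-b>S2; S2-a>S3; S2-b>S0; S3-a>S1; S3-b>S2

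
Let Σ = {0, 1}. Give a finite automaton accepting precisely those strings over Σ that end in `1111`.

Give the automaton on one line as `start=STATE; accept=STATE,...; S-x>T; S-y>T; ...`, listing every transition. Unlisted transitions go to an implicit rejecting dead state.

Let each state record the length of the longest suffix of the input read so far that is also a prefix of `1111`. S1 means the last symbol is `1`; S2 means the last 2 symbols are `11`; S3 means the last 3 symbols are `111`; S4 means the last 4 symbols are `1111`. Accept only at S4, where the string currently ends in `1111`.
        0   1  
>  S0   S0  S1 
   S1   S0  S2 
   S2   S0  S3 
   S3   S0  S4 
 * S4   S0  S4 
(> = start, * = accepting)

start=S0; accept=S4; S0-0>S0; S0-1>S1; S1-0>S0; S1-1>S2; S2-0>S0; S2-1>S3; S3-0>S0; S3-1>S4; S4-0>S0; S4-1>S4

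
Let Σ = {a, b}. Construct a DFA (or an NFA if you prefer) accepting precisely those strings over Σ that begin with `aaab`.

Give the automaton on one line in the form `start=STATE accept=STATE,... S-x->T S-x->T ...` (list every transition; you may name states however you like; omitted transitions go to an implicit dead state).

Check the first 4 symbols one by one: q0 through q3 record how many have matched `aaab` so far; any wrong symbol goes to the dead state q5. After all 4 match we enter the accepting sink q4.
With 6 states:
        a   b  
>  q0   q1  q5 
   q1   q2  q5 
   q2   q3  q5 
   q3   q5  q4 
 * q4   q4  q4 
   q5   q5  q5 
(> = start, * = accepting)

start=q0 accept=q4 q0-a->q1 q0-b->q5 q1-a->q2 q1-b->q5 q2-a->q3 q2-b->q5 q3-a->q5 q3-b->q4 q4-a->q4 q4-b->q4 q5-a->q5 q5-b->q5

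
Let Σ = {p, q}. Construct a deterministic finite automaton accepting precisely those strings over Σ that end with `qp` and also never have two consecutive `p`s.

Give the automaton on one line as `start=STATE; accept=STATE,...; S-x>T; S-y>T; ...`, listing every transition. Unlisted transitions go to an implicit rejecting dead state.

start=A; accept=E; A-p>B; A-q>C; B-p>D; B-q>C; C-p>E; C-q>C; D-p>D; D-q>F; E-p>D; E-q>C; F-p>G; F-q>F; G-p>D; G-q>F

Handle the two conditions separately and then intersect. The first has 3 states tracking how much of the suffix `qp` has currently been matched; the second has 3 states tracking partial matches of the forbidden pattern `pp`. A product state is a pair (one from each), accepting exactly when both do.
7 states suffice.
       p  q 
>  A   B  C 
   B   D  C 
   C   E  C 
   D   D  F 
 * E   D  C 
   F   G  F 
   G   D  F 
(> = start, * = accepting)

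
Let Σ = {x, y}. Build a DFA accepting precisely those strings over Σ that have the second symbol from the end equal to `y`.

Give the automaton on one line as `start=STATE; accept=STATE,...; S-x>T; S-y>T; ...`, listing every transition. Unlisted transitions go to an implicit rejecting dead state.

A DFA must remember the last 2 symbols (since which symbol is second-to-last isn't known until the input ends). Use one state per possible window of the last ≤2 symbols; accept from those whose window starts with `y`.
        x   y  
>  q0   q1  q2 
   q1   q3  q4 
   q2   q5  q6 
   q3   q3  q4 
   q4   q5  q6 
 * q5   q3  q4 
 * q6   q5  q6 
(> = start, * = accepting)

start=q0; accept=q5,q6; q0-x>q1; q0-y>q2; q1-x>q3; q1-y>q4; q2-x>q5; q2-y>q6; q3-x>q3; q3-y>q4; q4-x>q5; q4-y>q6; q5-x>q3; q5-y>q4; q6-x>q5; q6-y>q6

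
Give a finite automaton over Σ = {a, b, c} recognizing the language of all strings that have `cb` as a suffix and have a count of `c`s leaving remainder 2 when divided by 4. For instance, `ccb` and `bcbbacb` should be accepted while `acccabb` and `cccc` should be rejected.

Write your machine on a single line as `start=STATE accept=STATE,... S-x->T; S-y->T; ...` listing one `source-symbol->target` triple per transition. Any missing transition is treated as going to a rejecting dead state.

Build one automaton per condition and run them in lockstep. One (3 states) tracks how much of the suffix `cb` has currently been matched; the other (4 states) tracks the count of `c`s modulo 4. Each combined state is a pair, one component from each; accept when both components accept. Minimizing collapses redundant product states.
With 6 states:
        a   b   c  
>  q0   q0  q0  q1 
   q1   q1  q1  q2 
   q2   q3  q4  q5 
   q3   q3  q3  q5 
 * q4   q3  q3  q5 
   q5   q5  q5  q0 
(> = start, * = accepting)

start=q0; accept=q4; q0-a->q0; q0-b->q0; q0-c->q1; q1-a->q1; q1-b->q1; q1-c->q2; q2-a->q3; q2-b->q4; q2-c->q5; q3-a->q3; q3-b->q3; q3-c->q5; q4-a->q3; q4-b->q3; q4-c->q5; q5-a->q5; q5-b->q5; q5-c->q0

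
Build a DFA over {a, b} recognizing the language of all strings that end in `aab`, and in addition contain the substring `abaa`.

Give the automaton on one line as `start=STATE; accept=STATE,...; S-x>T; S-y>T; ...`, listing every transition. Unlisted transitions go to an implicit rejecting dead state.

Handle the two conditions separately and then intersect. The first has 4 states tracking how much of the suffix `aab` has currently been matched; the second has 5 states tracking whether and how much of `abaa` has been seen. A product state is a pair (one from each), accepting exactly when both do. After merging equivalent states the machine shrinks.
With 8 states:
        a   b  
>  S0   S1  S0 
   S1   S1  S2 
   S2   S3  S0 
   S3   S4  S2 
   S4   S4  S5 
 * S5   S6  S7 
   S6   S4  S7 
   S7   S6  S7 
(> = start, * = accepting)

start=S0; accept=S5; S0-a>S1; S0-b>S0; S1-a>S1; S1-b>S2; S2-a>S3; S2-b>S0; S3-a>S4; S3-b>S2; S4-a>S4; S4-b>S5; S5-a>S6; S5-b>S7; S6-a>S4; S6-b>S7; S7-a>S6; S7-b>S7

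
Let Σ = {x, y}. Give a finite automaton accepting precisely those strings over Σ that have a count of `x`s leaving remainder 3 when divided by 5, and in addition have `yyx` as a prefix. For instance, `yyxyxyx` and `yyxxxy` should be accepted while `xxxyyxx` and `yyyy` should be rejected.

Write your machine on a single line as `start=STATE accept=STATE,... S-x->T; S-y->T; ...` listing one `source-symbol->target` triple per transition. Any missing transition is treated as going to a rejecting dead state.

start=s0; accept=s10; s0-x->s1; s0-y->s2; s1-x->s3; s1-y->s1; s2-x->s1; s2-y->s4; s3-x->s5; s3-y->s3; s4-x->s6; s4-y->s7; s5-x->s8; s5-y->s5; s6-x->s9; s6-y->s6; s7-x->s1; s7-y->s7; s8-x->s7; s8-y->s8; s9-x->s10; s9-y->s9; s10-x->s11; s10-y->s10; s11-x->s12; s11-y->s11; s12-x->s6; s12-y->s12

Handle the two conditions separately and then intersect. One (5 states) tracks the count of `x`s modulo 5; the other (5 states) tracks whether the input so far still matches the prefix `yyx`. Each combined state is a pair, one component from each; accept when both components accept.
With 13 states:
          x    y  
>  s0     s1   s2 
   s1     s3   s1 
   s2     s1   s4 
   s3     s5   s3 
   s4     s6   s7 
   s5     s8   s5 
   s6     s9   s6 
   s7     s1   s7 
   s8     s7   s8 
   s9    s10   s9 
 * s10   s11  s10 
   s11   s12  s11 
   s12    s6  s12 
(> = start, * = accepting)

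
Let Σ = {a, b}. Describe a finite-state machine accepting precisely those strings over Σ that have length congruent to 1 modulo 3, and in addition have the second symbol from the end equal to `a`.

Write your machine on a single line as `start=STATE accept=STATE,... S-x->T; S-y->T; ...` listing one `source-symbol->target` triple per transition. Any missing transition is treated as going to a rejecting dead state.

start=q0; accept=q4; q0-a->q1; q0-b->q1; q1-a->q2; q1-b->q2; q2-a->q3; q2-b->q0; q3-a->q4; q3-b->q4; q4-a->q2; q4-b->q2

Build one automaton per condition and run them in lockstep. The first has 3 states tracking the input length modulo 3; the second has 7 states tracking the last 2 symbols read. A product state is a pair (one from each), accepting exactly when both do. Equivalent product states are then merged.
With 5 states:
        a   b  
>  q0   q1  q1 
   q1   q2  q2 
   q2   q3  q0 
   q3   q4  q4 
 * q4   q2  q2 
(> = start, * = accepting)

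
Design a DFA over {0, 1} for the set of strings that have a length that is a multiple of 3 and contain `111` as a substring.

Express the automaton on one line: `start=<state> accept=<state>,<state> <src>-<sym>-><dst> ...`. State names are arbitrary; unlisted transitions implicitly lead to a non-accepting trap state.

Run two small machines in parallel and take their product. The first has 3 states tracking the input length modulo 3; the second has 4 states tracking whether and how much of `111` has been seen. A product state is a pair (one from each), accepting exactly when both do.
With 12 states:
          0    1  
>  q0     q1   q2 
   q1     q3   q4 
   q2     q3   q5 
   q3     q0   q6 
   q4     q0   q7 
   q5     q0   q8 
   q6     q1   q9 
   q7     q1  q10 
 * q8    q10  q10 
   q9     q3  q11 
   q10   q11  q11 
   q11    q8   q8 
(> = start, * = accepting)

start=q0 accept=q8 q0-0->q1 q0-1->q2 q1-0->q3 q1-1->q4 q2-0->q3 q2-1->q5 q3-0->q0 q3-1->q6 q4-0->q0 q4-1->q7 q5-0->q0 q5-1->q8 q6-0->q1 q6-1->q9 q7-0->q1 q7-1->q10 q8-0->q10 q8-1->q10 q9-0->q3 q9-1->q11 q10-0->q11 q10-1->q11 q11-0->q8 q11-1->q8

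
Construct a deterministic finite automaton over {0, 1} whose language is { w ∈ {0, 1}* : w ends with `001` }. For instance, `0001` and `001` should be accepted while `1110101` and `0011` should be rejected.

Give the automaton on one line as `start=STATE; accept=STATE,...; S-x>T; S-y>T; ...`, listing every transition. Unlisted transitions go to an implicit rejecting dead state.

start=q0; accept=q3; q0-0>q1; q0-1>q0; q1-0>q2; q1-1>q0; q2-0>q2; q2-1>q3; q3-0>q1; q3-1>q0

Remember how much of `001` the current input suffix matches. State q0 means no match yet; q1 means the last symbol is `0`; q2 means the last 2 symbols are `00`; q3 means the last 3 symbols are `001`. Only q3 accepts. On a mismatch, fall back to the longest proper suffix that is still a prefix of `001`.
A 4-state machine:
        0   1  
>  q0   q1  q0 
   q1   q2  q0 
   q2   q2  q3 
 * q3   q1  q0 
(> = start, * = accepting)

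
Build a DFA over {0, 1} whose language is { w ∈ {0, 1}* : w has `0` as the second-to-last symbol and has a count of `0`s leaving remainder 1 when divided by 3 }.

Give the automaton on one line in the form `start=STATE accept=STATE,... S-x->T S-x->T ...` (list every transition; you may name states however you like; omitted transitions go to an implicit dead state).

start=q0 accept=q3,q6 q0-0->q1 q0-1->q0 q1-0->q2 q1-1->q3 q2-0->q4 q2-1->q2 q3-0->q2 q3-1->q5 q4-0->q6 q4-1->q0 q5-0->q2 q5-1->q5 q6-0->q2 q6-1->q3

Handle the two conditions separately and then intersect. One (7 states) tracks the last 2 symbols read; the other (3 states) tracks the count of `0`s modulo 3. Each combined state is a pair, one component from each; accept when both components accept. Equivalent product states are then merged.
7 states suffice.
        0   1  
>  q0   q1  q0 
   q1   q2  q3 
   q2   q4  q2 
 * q3   q2  q5 
   q4   q6  q0 
   q5   q2  q5 
 * q6   q2  q3 
(> = start, * = accepting)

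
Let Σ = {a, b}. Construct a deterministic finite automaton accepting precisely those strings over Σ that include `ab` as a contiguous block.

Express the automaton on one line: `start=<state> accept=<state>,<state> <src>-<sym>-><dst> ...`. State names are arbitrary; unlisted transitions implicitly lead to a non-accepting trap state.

Track how much of `ab` has been matched so far: state q0 is no progress, q2 is the absorbing accept state reached once `ab` has occurred. Intermediate states record partial matches; on a mismatch, fall back to the longest reusable overlap.
        a   b  
>  q0   q1  q0 
   q1   q1  q2 
 * q2   q2  q2 
(> = start, * = accepting)

start=q0 accept=q2 q0-a->q1 q0-b->q0 q1-a->q1 q1-b->q2 q2-a->q2 q2-b->q2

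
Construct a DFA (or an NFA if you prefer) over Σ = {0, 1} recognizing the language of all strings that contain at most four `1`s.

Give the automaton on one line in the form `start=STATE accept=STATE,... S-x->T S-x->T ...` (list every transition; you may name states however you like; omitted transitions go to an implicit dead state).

Only the number of `1`s matters, and only up to 5. Make a chain A → B → C → D → E → F advanced by each `1` (with F absorbing); every other symbol self-loops. The accepting set is {A, B, C, D, E}.
A 6-state machine:
       0  1 
>* A   A  B 
 * B   B  C 
 * C   C  D 
 * D   D  E 
 * E   E  F 
   F   F  F 
(> = start, * = accepting)

start=A accept=A,B,C,D,E A-0->A A-1->B B-0->B B-1->C C-0->C C-1->D D-0->D D-1->E E-0->E E-1->F F-0->F F-1->F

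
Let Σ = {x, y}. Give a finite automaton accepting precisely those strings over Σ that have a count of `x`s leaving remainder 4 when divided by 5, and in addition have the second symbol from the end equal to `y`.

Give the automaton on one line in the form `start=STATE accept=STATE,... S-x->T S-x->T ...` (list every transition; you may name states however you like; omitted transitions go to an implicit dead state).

start=q0 accept=q7,q8 q0-x->q1 q0-y->q0 q1-x->q2 q1-y->q1 q2-x->q3 q2-y->q2 q3-x->q4 q3-y->q5 q4-x->q0 q4-y->q6 q5-x->q7 q5-y->q5 q6-x->q0 q6-y->q8 q7-x->q0 q7-y->q6 q8-x->q0 q8-y->q8

Handle the two conditions separately and then intersect. One (5 states) tracks the count of `x`s modulo 5; the other (7 states) tracks the last 2 symbols read. Each combined state is a pair, one component from each; accept when both components accept. After merging equivalent states the machine shrinks.
With 9 states:
        x   y  
>  q0   q1  q0 
   q1   q2  q1 
   q2   q3  q2 
   q3   q4  q5 
   q4   q0  q6 
   q5   q7  q5 
   q6   q0  q8 
 * q7   q0  q6 
 * q8   q0  q8 
(> = start, * = accepting)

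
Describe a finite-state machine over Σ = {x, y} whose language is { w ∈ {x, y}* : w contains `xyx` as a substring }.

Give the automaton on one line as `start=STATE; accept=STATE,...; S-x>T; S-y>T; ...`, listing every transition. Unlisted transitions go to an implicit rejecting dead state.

States A..C record the length of the longest prefix of `xyx` that matches the current input suffix. Reaching D means `xyx` has been seen, and we stay there forever. Accept from D.
       x  y 
>  A   B  A 
   B   B  C 
   C   D  A 
 * D   D  D 
(> = start, * = accepting)

start=A; accept=D; A-x>B; A-y>A; B-x>B; B-y>C; C-x>D; C-y>A; D-x>D; D-y>D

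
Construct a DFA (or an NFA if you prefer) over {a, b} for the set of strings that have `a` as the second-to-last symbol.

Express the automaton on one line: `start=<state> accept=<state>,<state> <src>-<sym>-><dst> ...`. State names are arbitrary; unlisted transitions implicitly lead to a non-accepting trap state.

A DFA must remember the last 2 symbols (since which symbol is second-to-last isn't known until the input ends). Use one state per possible window of the last ≤2 symbols; accept from those whose window starts with `a`.
With 7 states:
        a   b  
>  q0   q1  q2 
   q1   q3  q4 
   q2   q5  q6 
 * q3   q3  q4 
 * q4   q5  q6 
   q5   q3  q4 
   q6   q5  q6 
(> = start, * = accepting)

start=q0 accept=q3,q4 q0-a->q1 q0-b->q2 q1-a->q3 q1-b->q4 q2-a->q5 q2-b->q6 q3-a->q3 q3-b->q4 q4-a->q5 q4-b->q6 q5-a->q3 q5-b->q4 q6-a->q5 q6-b->q6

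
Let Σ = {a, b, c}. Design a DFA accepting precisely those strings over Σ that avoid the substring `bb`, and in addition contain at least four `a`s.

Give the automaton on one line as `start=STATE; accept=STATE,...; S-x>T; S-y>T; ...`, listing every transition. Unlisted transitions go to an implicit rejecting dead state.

start=S0; accept=S8,S10; S0-a>S1; S0-b>S2; S0-c>S0; S1-a>S3; S1-b>S4; S1-c>S1; S2-a>S1; S2-b>S5; S2-c>S0; S3-a>S6; S3-b>S7; S3-c>S3; S4-a>S3; S4-b>S5; S4-c>S1; S5-a>S5; S5-b>S5; S5-c>S5; S6-a>S8; S6-b>S9; S6-c>S6; S7-a>S6; S7-b>S5; S7-c>S3; S8-a>S8; S8-b>S10; S8-c>S8; S9-a>S8; S9-b>S5; S9-c>S6; S10-a>S8; S10-b>S5; S10-c>S8

Handle the two conditions separately and then intersect. One (3 states) tracks partial matches of the forbidden pattern `bb`; the other (6 states) tracks the count of `a`s, saturating at 5. Each combined state is a pair, one component from each; accept when both components accept. Equivalent product states are then merged.
          a    b    c  
>  S0     S1   S2   S0 
   S1     S3   S4   S1 
   S2     S1   S5   S0 
   S3     S6   S7   S3 
   S4     S3   S5   S1 
   S5     S5   S5   S5 
   S6     S8   S9   S6 
   S7     S6   S5   S3 
 * S8     S8  S10   S8 
   S9     S8   S5   S6 
 * S10    S8   S5   S8 
(> = start, * = accepting)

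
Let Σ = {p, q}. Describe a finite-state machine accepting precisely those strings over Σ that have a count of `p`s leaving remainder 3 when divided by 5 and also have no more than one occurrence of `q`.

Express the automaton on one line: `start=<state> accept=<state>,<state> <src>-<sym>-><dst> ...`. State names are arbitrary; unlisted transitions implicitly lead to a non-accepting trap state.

start=S0 accept=S6,S9 S0-p->S1 S0-q->S2 S1-p->S3 S1-q->S4 S2-p->S4 S2-q->S5 S3-p->S6 S3-q->S7 S4-p->S7 S4-q->S5 S5-p->S5 S5-q->S5 S6-p->S8 S6-q->S9 S7-p->S9 S7-q->S5 S8-p->S0 S8-q->S10 S9-p->S10 S9-q->S5 S10-p->S2 S10-q->S5

Run two small machines in parallel and take their product. One (5 states) tracks the count of `p`s modulo 5; the other (3 states) tracks the count of `q`s, saturating at 2. Each combined state is a pair, one component from each; accept when both components accept. Minimizing collapses redundant product states.
          p    q  
>  S0     S1   S2 
   S1     S3   S4 
   S2     S4   S5 
   S3     S6   S7 
   S4     S7   S5 
   S5     S5   S5 
 * S6     S8   S9 
   S7     S9   S5 
   S8     S0  S10 
 * S9    S10   S5 
   S10    S2   S5 
(> = start, * = accepting)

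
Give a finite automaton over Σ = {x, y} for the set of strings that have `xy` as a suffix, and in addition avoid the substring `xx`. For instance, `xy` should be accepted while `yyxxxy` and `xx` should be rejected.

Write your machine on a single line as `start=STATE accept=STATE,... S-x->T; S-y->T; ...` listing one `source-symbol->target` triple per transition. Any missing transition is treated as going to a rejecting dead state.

Build one automaton per condition and run them in lockstep. The first has 3 states tracking how much of the suffix `xy` has currently been matched; the second has 3 states tracking partial matches of the forbidden pattern `xx`. A product state is a pair (one from each), accepting exactly when both do. Minimizing collapses redundant product states.
A 4-state machine:
        x   y  
>  q0   q1  q0 
   q1   q2  q3 
   q2   q2  q2 
 * q3   q1  q0 
(> = start, * = accepting)

start=q0; accept=q3; q0-x->q1; q0-y->q0; q1-x->q2; q1-y->q3; q2-x->q2; q2-y->q2; q3-x->q1; q3-y->q0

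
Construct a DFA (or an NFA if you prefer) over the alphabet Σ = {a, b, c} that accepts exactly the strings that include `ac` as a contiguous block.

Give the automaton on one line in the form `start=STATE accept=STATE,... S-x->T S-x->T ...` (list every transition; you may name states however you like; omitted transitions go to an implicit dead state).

start=S0 accept=S2 S0-a->S1 S0-b->S0 S0-c->S0 S1-a->S1 S1-b->S0 S1-c->S2 S2-a->S2 S2-b->S2 S2-c->S2

States S0..S1 record the length of the longest prefix of `ac` that matches the current input suffix. Reaching S2 means `ac` has been seen, and we stay there forever. Accept from S2.
        a   b   c  
>  S0   S1  S0  S0 
   S1   S1  S0  S2 
 * S2   S2  S2  S2 
(> = start, * = accepting)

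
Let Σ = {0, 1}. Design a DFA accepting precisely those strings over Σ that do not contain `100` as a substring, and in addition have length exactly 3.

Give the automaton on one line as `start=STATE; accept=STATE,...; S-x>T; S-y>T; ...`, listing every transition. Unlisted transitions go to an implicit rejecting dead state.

start=A; accept=F; A-0>B; A-1>C; B-0>D; B-1>D; C-0>E; C-1>D; D-0>F; D-1>F; E-0>G; E-1>F; F-0>G; F-1>G; G-0>G; G-1>G

Run two small machines in parallel and take their product. One (4 states) tracks partial matches of the forbidden pattern `100`; the other (5 states) tracks the input length, saturating at 4. Each combined state is a pair, one component from each; accept when both components accept. After merging equivalent states the machine shrinks.
       0  1 
>  A   B  C 
   B   D  D 
   C   E  D 
   D   F  F 
   E   G  F 
 * F   G  G 
   G   G  G 
(> = start, * = accepting)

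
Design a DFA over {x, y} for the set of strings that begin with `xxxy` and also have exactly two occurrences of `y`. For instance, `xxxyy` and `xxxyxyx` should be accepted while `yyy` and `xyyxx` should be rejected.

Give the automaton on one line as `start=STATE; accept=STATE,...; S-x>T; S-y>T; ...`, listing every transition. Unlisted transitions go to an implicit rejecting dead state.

start=s0; accept=s6; s0-x>s1; s0-y>s2; s1-x>s3; s1-y>s2; s2-x>s2; s2-y>s2; s3-x>s4; s3-y>s2; s4-x>s2; s4-y>s5; s5-x>s5; s5-y>s6; s6-x>s6; s6-y>s2

Handle the two conditions separately and then intersect. One (6 states) tracks whether the input so far still matches the prefix `xxxy`; the other (4 states) tracks the count of `y`s, saturating at 3. Each combined state is a pair, one component from each; accept when both components accept. Minimizing collapses redundant product states.
A 7-state machine:
        x   y  
>  s0   s1  s2 
   s1   s3  s2 
   s2   s2  s2 
   s3   s4  s2 
   s4   s2  s5 
   s5   s5  s6 
 * s6   s6  s2 
(> = start, * = accepting)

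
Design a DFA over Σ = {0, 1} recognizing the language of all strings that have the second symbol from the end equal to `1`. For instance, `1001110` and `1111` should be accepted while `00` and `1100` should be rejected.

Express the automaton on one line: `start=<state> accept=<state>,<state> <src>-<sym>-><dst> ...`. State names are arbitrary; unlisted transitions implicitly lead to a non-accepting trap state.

start=S0 accept=S5,S6 S0-0->S1 S0-1->S2 S1-0->S3 S1-1->S4 S2-0->S5 S2-1->S6 S3-0->S3 S3-1->S4 S4-0->S5 S4-1->S6 S5-0->S3 S5-1->S4 S6-0->S5 S6-1->S6

A DFA must remember the last 2 symbols (since which symbol is second-to-last isn't known until the input ends). Use one state per possible window of the last ≤2 symbols; accept from those whose window starts with `1`.
A 7-state machine:
        0   1  
>  S0   S1  S2 
   S1   S3  S4 
   S2   S5  S6 
   S3   S3  S4 
   S4   S5  S6 
 * S5   S3  S4 
 * S6   S5  S6 
(> = start, * = accepting)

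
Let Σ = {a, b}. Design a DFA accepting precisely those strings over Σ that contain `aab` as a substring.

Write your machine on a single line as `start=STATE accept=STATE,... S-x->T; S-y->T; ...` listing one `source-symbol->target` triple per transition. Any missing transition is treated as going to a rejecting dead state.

start=s0; accept=s3; s0-a->s1; s0-b->s0; s1-a->s2; s1-b->s0; s2-a->s2; s2-b->s3; s3-a->s3; s3-b->s3

States s0..s2 record the length of the longest prefix of `aab` that matches the current input suffix. Reaching s3 means `aab` has been seen, and we stay there forever. Accept from s3.
A 4-state machine:
        a   b  
>  s0   s1  s0 
   s1   s2  s0 
   s2   s2  s3 
 * s3   s3  s3 
(> = start, * = accepting)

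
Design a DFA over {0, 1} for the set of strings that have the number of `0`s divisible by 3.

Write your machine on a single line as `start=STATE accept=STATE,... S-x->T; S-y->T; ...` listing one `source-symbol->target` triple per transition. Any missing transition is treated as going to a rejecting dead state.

start=A; accept=A; A-0->B; A-1->A; B-0->C; B-1->B; C-0->A; C-1->C

The only thing that matters is how many `0`s have appeared, reduced mod 3. Use one state per residue: A for 0, …, C for 2. Reading `0` moves to the next residue; anything else stays put. A is accepting.
3 states suffice.
       0  1 
>* A   B  A 
   B   C  B 
   C   A  C 
(> = start, * = accepting)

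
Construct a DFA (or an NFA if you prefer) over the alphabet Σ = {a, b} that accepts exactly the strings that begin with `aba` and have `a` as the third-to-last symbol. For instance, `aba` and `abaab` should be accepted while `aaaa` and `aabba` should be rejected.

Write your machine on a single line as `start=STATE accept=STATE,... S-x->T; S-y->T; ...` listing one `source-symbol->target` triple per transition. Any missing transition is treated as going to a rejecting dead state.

Handle the two conditions separately and then intersect. The first has 5 states tracking whether the input so far still matches the prefix `aba`; the second has 15 states tracking the last 3 symbols read. A product state is a pair (one from each), accepting exactly when both do.
23 states suffice.
          a    b  
>  q0     q1   q2 
   q1     q3   q4 
   q2     q5   q6 
   q3     q7   q8 
   q4     q9  q10 
   q5    q11  q12 
   q6    q13  q14 
   q7     q7   q8 
   q8    q15  q10 
 * q9    q16  q17 
   q10   q13  q14 
   q11    q7   q8 
   q12   q15  q10 
   q13   q11  q12 
   q14   q13  q14 
   q15   q11  q12 
   q16   q18  q19 
   q17    q9  q20 
 * q18   q18  q19 
 * q19    q9  q20 
 * q20   q21  q22 
   q21   q16  q17 
   q22   q21  q22 
(> = start, * = accepting)

start=q0; accept=q9,q18,q19,q20; q0-a->q1; q0-b->q2; q1-a->q3; q1-b->q4; q2-a->q5; q2-b->q6; q3-a->q7; q3-b->q8; q4-a->q9; q4-b->q10; q5-a->q11; q5-b->q12; q6-a->q13; q6-b->q14; q7-a->q7; q7-b->q8; q8-a->q15; q8-b->q10; q9-a->q16; q9-b->q17; q10-a->q13; q10-b->q14; q11-a->q7; q11-b->q8; q12-a->q15; q12-b->q10; q13-a->q11; q13-b->q12; q14-a->q13; q14-b->q14; q15-a->q11; q15-b->q12; q16-a->q18; q16-b->q19; q17-a->q9; q17-b->q20; q18-a->q18; q18-b->q19; q19-a->q9; q19-b->q20; q20-a->q21; q20-b->q22; q21-a->q16; q21-b->q17; q22-a->q21; q22-b->q22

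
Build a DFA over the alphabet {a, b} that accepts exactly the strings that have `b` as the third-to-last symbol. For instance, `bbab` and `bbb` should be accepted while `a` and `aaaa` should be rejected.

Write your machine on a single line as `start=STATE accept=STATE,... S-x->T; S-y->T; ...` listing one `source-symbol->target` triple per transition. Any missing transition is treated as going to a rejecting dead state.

start=q0; accept=q11,q12,q13,q14; q0-a->q1; q0-b->q2; q1-a->q3; q1-b->q4; q2-a->q5; q2-b->q6; q3-a->q7; q3-b->q8; q4-a->q9; q4-b->q10; q5-a->q11; q5-b->q12; q6-a->q13; q6-b->q14; q7-a->q7; q7-b->q8; q8-a->q9; q8-b->q10; q9-a->q11; q9-b->q12; q10-a->q13; q10-b->q14; q11-a->q7; q11-b->q8; q12-a->q9; q12-b->q10; q13-a->q11; q13-b->q12; q14-a->q13; q14-b->q14

Because acceptance depends on a position counted from the end, the machine has to buffer the most recent 3 symbols. Make each state the string of the last up-to-3 symbols read; on input `x` shift the window left and append `x`. Accept when the buffered window has length 3 and begins with `b`.
A 15-state machine:
          a    b  
>  q0     q1   q2 
   q1     q3   q4 
   q2     q5   q6 
   q3     q7   q8 
   q4     q9  q10 
   q5    q11  q12 
   q6    q13  q14 
   q7     q7   q8 
   q8     q9  q10 
   q9    q11  q12 
   q10   q13  q14 
 * q11    q7   q8 
 * q12    q9  q10 
 * q13   q11  q12 
 * q14   q13  q14 
(> = start, * = accepting)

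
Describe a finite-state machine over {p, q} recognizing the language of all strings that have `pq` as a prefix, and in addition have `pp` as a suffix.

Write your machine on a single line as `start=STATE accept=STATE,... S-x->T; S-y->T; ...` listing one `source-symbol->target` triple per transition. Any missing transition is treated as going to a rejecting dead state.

start=A; accept=F; A-p->B; A-q->C; B-p->C; B-q->D; C-p->C; C-q->C; D-p->E; D-q->D; E-p->F; E-q->D; F-p->F; F-q->D

Build one automaton per condition and run them in lockstep. One (4 states) tracks whether the input so far still matches the prefix `pq`; the other (3 states) tracks how much of the suffix `pp` has currently been matched. Each combined state is a pair, one component from each; accept when both components accept. Equivalent product states are then merged.
With 6 states:
       p  q 
>  A   B  C 
   B   C  D 
   C   C  C 
   D   E  D 
   E   F  D 
 * F   F  D 
(> = start, * = accepting)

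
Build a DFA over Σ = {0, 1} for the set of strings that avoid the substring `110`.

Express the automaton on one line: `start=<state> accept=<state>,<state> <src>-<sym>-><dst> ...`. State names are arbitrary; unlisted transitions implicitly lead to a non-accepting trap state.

start=q0 accept=q0,q1,q2 q0-0->q0 q0-1->q1 q1-0->q0 q1-1->q2 q2-0->q3 q2-1->q2 q3-0->q3 q3-1->q3

This is the complement of 'contains `110`'. Use the same substring-matching states — q0 through q3 holding how much of `110` has just been matched — but flip the accepting set: everything except the trap q3 accepts.
        0   1  
>* q0   q0  q1 
 * q1   q0  q2 
 * q2   q3  q2 
   q3   q3  q3 
(> = start, * = accepting)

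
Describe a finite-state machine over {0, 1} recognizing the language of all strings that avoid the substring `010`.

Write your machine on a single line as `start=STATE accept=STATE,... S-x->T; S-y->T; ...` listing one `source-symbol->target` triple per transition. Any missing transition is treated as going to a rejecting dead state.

start=S0; accept=S0,S1,S2; S0-0->S1; S0-1->S0; S1-0->S1; S1-1->S2; S2-0->S3; S2-1->S0; S3-0->S3; S3-1->S3

Track partial matches of the forbidden pattern `010`. State S3 is a dead state reached once `010` has occurred; every other state accepts. S0 means no part of `010` is currently matched.
A 4-state machine:
        0   1  
>* S0   S1  S0 
 * S1   S1  S2 
 * S2   S3  S0 
   S3   S3  S3 
(> = start, * = accepting)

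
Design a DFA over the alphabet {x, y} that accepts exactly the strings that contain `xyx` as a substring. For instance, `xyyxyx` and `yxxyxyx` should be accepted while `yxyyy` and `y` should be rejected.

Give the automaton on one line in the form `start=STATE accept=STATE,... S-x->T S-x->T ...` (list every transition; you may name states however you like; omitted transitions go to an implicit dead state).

Track how much of `xyx` has been matched so far: state q0 is no progress, q3 is the absorbing accept state reached once `xyx` has occurred. Intermediate states record partial matches; on a mismatch, fall back to the longest reusable overlap.
        x   y  
>  q0   q1  q0 
   q1   q1  q2 
   q2   q3  q0 
 * q3   q3  q3 
(> = start, * = accepting)

start=q0 accept=q3 q0-x->q1 q0-y->q0 q1-x->q1 q1-y->q2 q2-x->q3 q2-y->q0 q3-x->q3 q3-y->q3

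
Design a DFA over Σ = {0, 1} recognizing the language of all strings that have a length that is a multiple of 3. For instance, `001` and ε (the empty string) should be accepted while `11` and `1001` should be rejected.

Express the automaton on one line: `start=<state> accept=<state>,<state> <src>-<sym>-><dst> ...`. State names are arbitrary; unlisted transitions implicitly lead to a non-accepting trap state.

start=S0 accept=S0 S0-0->S1 S0-1->S1 S1-0->S2 S1-1->S2 S2-0->S0 S2-1->S0

Count input length modulo 3: every symbol advances one step around the cycle S0 → S1 → S2 → S0. Accept at S0.
A 3-state machine:
        0   1  
>* S0   S1  S1 
   S1   S2  S2 
   S2   S0  S0 
(> = start, * = accepting)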